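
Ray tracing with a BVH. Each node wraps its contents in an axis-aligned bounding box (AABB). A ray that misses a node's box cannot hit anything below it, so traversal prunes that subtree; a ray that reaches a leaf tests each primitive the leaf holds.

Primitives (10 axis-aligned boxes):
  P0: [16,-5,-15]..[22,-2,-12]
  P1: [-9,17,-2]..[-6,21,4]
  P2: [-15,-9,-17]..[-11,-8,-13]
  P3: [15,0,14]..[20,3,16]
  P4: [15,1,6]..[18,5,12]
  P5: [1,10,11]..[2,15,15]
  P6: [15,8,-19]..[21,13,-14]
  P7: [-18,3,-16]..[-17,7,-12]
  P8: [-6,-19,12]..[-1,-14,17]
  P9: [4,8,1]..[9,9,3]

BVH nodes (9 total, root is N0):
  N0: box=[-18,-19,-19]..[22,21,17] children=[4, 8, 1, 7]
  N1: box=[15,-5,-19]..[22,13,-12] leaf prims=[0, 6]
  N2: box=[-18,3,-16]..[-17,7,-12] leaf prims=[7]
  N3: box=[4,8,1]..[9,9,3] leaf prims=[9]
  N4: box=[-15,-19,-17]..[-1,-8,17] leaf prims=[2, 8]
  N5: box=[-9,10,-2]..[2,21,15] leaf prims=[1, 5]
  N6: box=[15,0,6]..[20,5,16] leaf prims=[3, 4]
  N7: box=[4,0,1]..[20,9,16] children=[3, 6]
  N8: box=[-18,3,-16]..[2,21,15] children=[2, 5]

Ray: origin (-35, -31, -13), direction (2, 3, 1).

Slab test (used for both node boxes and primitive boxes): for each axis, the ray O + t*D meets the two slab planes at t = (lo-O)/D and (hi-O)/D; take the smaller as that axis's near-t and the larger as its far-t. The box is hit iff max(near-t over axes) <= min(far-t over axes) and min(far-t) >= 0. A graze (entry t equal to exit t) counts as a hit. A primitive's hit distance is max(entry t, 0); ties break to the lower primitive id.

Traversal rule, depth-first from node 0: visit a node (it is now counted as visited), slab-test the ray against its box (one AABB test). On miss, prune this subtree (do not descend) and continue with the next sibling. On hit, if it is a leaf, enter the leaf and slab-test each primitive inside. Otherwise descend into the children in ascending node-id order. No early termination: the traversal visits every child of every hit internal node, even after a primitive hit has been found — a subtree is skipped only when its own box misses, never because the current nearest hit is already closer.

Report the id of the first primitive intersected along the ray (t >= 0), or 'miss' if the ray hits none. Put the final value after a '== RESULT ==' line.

Trace the traversal:
N0 x:[17/2,57/2] y:[4,52/3] z:[-6,30] -> hit [17/2,52/3], descend [1, 4, 7, 8]
  N1 x:[25,57/2] y:[26/3,44/3] z:[-6,1] -> miss, prune
  N4 x:[10,17] y:[4,23/3] z:[-4,30] -> miss, prune
  N7 x:[39/2,55/2] y:[31/3,40/3] z:[14,29] -> miss, prune
  N8 x:[17/2,37/2] y:[34/3,52/3] z:[-3,28] -> hit [34/3,52/3], descend [2, 5]
    N2 x:[17/2,9] y:[34/3,38/3] z:[-3,1] -> miss, prune
    N5 x:[13,37/2] y:[41/3,52/3] z:[11,28] -> hit [41/3,52/3] leaf, test {P1(miss), P5(miss)}

order=[0, 1, 4, 7, 8, 2, 5]  |boxes|=7  |leaves|=1  hit=miss

== RESULT ==
miss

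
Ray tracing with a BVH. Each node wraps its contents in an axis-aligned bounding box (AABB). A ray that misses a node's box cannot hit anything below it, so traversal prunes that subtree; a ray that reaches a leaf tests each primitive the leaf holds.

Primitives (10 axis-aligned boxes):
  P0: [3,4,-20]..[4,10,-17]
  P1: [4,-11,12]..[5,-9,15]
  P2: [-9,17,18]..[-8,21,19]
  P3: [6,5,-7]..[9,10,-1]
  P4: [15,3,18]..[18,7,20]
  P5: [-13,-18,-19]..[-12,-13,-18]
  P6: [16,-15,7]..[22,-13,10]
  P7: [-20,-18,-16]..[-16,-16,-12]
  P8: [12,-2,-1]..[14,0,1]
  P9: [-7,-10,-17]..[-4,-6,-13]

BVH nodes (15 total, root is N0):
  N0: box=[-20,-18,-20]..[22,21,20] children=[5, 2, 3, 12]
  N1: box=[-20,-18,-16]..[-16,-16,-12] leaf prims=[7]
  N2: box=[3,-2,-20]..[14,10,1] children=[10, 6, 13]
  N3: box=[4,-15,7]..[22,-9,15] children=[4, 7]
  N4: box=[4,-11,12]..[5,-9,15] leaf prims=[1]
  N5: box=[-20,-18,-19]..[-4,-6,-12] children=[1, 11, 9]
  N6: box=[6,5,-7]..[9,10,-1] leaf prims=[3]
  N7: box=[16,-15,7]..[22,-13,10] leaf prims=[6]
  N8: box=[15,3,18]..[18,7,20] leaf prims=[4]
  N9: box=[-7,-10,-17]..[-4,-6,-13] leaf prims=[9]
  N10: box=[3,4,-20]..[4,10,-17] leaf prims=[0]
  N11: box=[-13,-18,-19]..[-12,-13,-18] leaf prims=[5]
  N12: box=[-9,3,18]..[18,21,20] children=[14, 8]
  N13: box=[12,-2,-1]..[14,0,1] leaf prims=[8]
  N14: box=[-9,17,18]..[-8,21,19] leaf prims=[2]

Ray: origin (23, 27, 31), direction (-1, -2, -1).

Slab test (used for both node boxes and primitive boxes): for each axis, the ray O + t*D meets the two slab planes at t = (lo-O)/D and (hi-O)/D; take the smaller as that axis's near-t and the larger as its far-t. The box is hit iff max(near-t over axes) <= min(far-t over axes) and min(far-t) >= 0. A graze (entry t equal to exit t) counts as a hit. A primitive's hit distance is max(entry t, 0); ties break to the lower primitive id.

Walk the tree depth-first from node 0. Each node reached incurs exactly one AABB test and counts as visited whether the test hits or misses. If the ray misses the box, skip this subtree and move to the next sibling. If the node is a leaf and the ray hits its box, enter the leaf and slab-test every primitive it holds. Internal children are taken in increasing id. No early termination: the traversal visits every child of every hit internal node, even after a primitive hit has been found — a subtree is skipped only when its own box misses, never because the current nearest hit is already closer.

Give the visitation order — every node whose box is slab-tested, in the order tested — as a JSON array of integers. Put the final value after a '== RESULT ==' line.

Traverse from the root:
N0 x:[1,43] y:[3,45/2] z:[11,51] -> hit [11,45/2], descend [2, 3, 5, 12]
  N2 x:[9,20] y:[17/2,29/2] z:[30,51] -> miss, prune
  N3 x:[1,19] y:[18,21] z:[16,24] -> hit [18,19], descend [4, 7]
    N4 x:[18,19] y:[18,19] z:[16,19] -> hit [18,19] leaf, test {P1@t=18}
    N7 x:[1,7] y:[20,21] z:[21,24] -> miss, prune
  N5 x:[27,43] y:[33/2,45/2] z:[43,50] -> miss, prune
  N12 x:[5,32] y:[3,12] z:[11,13] -> hit [11,12], descend [8, 14]
    N8 x:[5,8] y:[10,12] z:[11,13] -> miss, prune
    N14 x:[31,32] y:[3,5] z:[12,13] -> miss, prune

order=[0, 2, 3, 4, 7, 5, 12, 8, 14]  |boxes|=9  |leaves|=1  hit=P1

== RESULT ==
[0, 2, 3, 4, 7, 5, 12, 8, 14]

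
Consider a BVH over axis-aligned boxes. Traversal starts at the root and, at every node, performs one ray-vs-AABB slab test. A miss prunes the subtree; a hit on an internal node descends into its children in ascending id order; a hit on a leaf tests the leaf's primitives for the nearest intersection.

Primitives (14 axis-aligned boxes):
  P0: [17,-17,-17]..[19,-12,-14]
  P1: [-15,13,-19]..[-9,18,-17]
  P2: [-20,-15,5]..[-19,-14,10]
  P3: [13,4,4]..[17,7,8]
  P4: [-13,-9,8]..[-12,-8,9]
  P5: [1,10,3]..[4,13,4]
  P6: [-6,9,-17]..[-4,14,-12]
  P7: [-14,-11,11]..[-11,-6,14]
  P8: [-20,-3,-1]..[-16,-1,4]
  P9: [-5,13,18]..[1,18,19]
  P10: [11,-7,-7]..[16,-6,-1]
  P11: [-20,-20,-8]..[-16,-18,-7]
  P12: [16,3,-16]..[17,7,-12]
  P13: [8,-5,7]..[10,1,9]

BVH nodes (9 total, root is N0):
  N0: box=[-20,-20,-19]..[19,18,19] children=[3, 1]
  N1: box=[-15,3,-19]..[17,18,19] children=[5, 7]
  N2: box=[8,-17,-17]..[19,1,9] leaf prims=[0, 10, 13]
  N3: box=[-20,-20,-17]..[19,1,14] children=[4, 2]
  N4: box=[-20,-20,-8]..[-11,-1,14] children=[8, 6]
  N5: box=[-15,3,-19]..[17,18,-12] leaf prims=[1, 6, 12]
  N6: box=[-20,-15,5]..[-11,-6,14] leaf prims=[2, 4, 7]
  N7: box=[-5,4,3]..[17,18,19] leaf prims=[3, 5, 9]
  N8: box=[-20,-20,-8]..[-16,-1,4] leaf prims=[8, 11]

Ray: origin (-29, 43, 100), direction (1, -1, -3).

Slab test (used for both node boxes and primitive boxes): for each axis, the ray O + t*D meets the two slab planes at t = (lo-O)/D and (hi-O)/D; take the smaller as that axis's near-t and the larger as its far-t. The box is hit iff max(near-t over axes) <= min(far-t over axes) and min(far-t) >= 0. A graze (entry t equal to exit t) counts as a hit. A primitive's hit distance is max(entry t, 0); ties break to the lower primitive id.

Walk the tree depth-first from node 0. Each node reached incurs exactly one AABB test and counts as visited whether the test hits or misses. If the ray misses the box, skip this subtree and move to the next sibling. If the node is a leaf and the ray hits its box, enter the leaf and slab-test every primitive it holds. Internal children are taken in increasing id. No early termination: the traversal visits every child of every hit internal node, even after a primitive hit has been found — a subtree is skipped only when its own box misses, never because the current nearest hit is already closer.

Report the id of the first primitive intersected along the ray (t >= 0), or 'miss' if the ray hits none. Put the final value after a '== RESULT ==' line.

Traverse from the root:
N0 x:[9,48] y:[25,63] z:[27,119/3] -> hit [27,119/3], descend [1, 3]
  N1 x:[14,46] y:[25,40] z:[27,119/3] -> hit [27,119/3], descend [5, 7]
    N5 x:[14,46] y:[25,40] z:[112/3,119/3] -> hit [112/3,119/3] leaf, test {P1(miss), P6(miss), P12(miss)}
    N7 x:[24,46] y:[25,39] z:[27,97/3] -> hit [27,97/3] leaf, test {P3(miss), P5@t=32, P9@t=27}
  N3 x:[9,48] y:[42,63] z:[86/3,39] -> miss, prune

Visited [0, 1, 5, 7, 3]. Tests: 5 box, 2 leaf. Nearest: P9.

== RESULT ==
9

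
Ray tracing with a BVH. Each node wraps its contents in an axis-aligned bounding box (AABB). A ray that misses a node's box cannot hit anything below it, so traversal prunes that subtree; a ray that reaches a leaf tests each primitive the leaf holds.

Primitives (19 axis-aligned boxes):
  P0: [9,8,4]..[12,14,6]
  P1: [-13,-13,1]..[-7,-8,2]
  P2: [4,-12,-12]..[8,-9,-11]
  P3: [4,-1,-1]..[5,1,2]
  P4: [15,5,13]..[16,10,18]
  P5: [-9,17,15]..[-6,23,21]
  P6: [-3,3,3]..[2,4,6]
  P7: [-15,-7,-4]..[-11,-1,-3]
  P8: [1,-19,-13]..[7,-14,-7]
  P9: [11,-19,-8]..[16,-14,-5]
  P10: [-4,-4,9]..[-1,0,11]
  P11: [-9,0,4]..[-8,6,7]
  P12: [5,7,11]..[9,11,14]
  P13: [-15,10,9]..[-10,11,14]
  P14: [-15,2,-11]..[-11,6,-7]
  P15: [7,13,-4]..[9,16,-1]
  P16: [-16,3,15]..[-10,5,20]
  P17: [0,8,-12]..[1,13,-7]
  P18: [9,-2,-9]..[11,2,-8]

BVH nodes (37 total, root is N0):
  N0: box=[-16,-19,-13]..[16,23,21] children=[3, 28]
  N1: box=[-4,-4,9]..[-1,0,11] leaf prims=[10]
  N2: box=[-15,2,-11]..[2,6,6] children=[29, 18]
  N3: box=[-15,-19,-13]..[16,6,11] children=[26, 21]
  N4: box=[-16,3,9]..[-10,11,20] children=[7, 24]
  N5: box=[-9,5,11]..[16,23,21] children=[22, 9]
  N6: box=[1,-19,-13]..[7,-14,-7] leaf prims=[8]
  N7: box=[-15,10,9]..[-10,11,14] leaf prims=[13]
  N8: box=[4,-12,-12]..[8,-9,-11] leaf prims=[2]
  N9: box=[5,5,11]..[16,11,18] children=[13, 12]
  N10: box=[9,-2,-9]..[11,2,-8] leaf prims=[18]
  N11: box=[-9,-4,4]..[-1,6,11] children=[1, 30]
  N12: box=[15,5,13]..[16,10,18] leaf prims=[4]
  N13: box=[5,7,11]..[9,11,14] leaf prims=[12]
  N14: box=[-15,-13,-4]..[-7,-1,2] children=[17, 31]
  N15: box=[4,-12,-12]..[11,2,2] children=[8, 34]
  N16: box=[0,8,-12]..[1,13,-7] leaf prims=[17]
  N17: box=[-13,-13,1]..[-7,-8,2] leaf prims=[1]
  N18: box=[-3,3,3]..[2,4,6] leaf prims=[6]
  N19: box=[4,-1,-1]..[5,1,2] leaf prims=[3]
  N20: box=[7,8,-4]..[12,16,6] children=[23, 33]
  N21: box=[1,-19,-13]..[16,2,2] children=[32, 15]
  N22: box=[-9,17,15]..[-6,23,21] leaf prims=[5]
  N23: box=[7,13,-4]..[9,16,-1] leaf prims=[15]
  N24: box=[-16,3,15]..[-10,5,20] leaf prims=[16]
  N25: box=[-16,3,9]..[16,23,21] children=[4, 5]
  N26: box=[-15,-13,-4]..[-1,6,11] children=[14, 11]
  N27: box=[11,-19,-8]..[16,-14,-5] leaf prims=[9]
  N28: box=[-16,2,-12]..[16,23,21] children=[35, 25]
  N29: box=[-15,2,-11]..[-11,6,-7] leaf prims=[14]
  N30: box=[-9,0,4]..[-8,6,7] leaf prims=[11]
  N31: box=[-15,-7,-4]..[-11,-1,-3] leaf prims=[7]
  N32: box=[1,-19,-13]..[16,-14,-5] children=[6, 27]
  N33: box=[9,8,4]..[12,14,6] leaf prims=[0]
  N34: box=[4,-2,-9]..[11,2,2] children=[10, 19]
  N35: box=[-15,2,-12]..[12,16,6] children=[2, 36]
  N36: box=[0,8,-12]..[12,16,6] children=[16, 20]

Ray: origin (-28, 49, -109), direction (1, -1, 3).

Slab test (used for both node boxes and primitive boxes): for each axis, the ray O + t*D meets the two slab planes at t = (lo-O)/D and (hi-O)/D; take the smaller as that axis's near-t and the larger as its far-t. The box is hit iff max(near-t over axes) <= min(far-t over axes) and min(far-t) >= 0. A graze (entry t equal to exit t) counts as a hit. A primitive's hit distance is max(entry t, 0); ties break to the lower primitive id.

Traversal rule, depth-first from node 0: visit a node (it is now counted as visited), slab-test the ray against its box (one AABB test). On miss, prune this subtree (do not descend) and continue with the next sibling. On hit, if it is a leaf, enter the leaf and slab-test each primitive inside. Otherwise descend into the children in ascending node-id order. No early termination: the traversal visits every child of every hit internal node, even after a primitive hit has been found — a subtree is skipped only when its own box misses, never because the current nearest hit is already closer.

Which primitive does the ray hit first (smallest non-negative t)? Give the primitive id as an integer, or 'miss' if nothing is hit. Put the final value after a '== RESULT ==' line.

Walk:
N0 x:[12,44] y:[26,68] z:[32,130/3] -> hit [32,130/3], descend [3, 28]
  N3 x:[13,44] y:[43,68] z:[32,40] -> miss, prune
  N28 x:[12,44] y:[26,47] z:[97/3,130/3] -> hit [97/3,130/3], descend [25, 35]
    N25 x:[12,44] y:[26,46] z:[118/3,130/3] -> hit [118/3,130/3], descend [4, 5]
      N4 x:[12,18] y:[38,46] z:[118/3,43] -> miss, prune
      N5 x:[19,44] y:[26,44] z:[40,130/3] -> hit [40,130/3], descend [9, 22]
        N9 x:[33,44] y:[38,44] z:[40,127/3] -> hit [40,127/3], descend [12, 13]
          N12 x:[43,44] y:[39,44] z:[122/3,127/3] -> miss, prune
          N13 x:[33,37] y:[38,42] z:[40,41] -> miss, prune
        N22 x:[19,22] y:[26,32] z:[124/3,130/3] -> miss, prune
    N35 x:[13,40] y:[33,47] z:[97/3,115/3] -> hit [33,115/3], descend [2, 36]
      N2 x:[13,30] y:[43,47] z:[98/3,115/3] -> miss, prune
      N36 x:[28,40] y:[33,41] z:[97/3,115/3] -> hit [33,115/3], descend [16, 20]
        N16 x:[28,29] y:[36,41] z:[97/3,34] -> miss, prune
        N20 x:[35,40] y:[33,41] z:[35,115/3] -> hit [35,115/3], descend [23, 33]
          N23 x:[35,37] y:[33,36] z:[35,36] -> hit [35,36] leaf, test {P15@t=35}
          N33 x:[37,40] y:[35,41] z:[113/3,115/3] -> hit [113/3,115/3] leaf, test {P0@t=113/3}

Summary -> nodes [0, 3, 28, 25, 4, 5, 9, 12, 13, 22, 35, 2, 36, 16, 20, 23, 33]; box-tests=17; leaf-entries=2; first=P15

== RESULT ==
15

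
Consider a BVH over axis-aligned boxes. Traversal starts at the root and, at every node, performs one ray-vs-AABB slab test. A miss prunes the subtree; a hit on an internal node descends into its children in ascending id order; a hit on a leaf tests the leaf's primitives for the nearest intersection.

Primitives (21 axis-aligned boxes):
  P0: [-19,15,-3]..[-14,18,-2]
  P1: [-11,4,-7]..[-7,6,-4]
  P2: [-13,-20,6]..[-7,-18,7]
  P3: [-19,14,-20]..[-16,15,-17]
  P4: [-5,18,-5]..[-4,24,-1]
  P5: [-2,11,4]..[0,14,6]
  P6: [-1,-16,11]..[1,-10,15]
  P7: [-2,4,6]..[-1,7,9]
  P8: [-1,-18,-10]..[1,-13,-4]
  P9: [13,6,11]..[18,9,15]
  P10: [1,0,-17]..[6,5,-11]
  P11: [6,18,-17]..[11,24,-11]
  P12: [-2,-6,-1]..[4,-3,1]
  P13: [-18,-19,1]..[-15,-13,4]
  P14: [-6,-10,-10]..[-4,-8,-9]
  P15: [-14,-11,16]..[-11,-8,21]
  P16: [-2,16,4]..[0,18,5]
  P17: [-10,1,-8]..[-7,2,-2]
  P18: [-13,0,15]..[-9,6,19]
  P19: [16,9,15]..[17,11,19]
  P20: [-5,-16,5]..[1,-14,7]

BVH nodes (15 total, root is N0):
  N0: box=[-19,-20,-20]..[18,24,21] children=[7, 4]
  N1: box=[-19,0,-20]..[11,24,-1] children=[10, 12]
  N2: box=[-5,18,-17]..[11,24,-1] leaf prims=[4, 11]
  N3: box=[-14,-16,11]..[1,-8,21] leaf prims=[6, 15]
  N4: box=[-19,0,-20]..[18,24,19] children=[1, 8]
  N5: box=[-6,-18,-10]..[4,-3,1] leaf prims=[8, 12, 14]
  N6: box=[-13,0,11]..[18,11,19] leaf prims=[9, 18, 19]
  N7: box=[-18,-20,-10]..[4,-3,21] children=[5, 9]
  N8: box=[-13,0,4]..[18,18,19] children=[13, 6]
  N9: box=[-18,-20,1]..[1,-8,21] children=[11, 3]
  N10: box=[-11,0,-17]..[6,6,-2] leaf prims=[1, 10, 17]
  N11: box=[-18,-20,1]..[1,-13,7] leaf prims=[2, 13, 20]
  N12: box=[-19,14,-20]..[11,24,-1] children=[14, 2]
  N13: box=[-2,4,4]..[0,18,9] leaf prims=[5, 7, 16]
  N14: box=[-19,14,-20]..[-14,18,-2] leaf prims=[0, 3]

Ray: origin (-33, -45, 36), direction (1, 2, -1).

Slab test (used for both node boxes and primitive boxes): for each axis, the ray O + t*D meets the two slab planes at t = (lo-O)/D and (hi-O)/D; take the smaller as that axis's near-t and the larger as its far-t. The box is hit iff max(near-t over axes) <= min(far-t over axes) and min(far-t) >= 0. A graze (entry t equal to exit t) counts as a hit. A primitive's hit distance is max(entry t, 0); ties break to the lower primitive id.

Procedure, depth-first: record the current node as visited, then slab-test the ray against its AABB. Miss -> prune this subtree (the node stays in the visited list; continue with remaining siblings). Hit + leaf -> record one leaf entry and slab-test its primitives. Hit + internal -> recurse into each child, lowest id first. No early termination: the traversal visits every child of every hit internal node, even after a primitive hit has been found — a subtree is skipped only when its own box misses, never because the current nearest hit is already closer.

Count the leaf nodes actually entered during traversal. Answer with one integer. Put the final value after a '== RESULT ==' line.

Traverse from the root:
N0 x:[14,51] y:[25/2,69/2] z:[15,56] -> hit [15,69/2], descend [4, 7]
  N4 x:[14,51] y:[45/2,69/2] z:[17,56] -> hit [45/2,69/2], descend [1, 8]
    N1 x:[14,44] y:[45/2,69/2] z:[37,56] -> miss, prune
    N8 x:[20,51] y:[45/2,63/2] z:[17,32] -> hit [45/2,63/2], descend [6, 13]
      N6 x:[20,51] y:[45/2,28] z:[17,25] -> hit [45/2,25] leaf, test {P9(miss), P18(miss), P19(miss)}
      N13 x:[31,33] y:[49/2,63/2] z:[27,32] -> hit [31,63/2] leaf, test {P5(miss), P7(miss), P16@t=31}
  N7 x:[15,37] y:[25/2,21] z:[15,46] -> hit [15,21], descend [5, 9]
    N5 x:[27,37] y:[27/2,21] z:[35,46] -> miss, prune
    N9 x:[15,34] y:[25/2,37/2] z:[15,35] -> hit [15,37/2], descend [3, 11]
      N3 x:[19,34] y:[29/2,37/2] z:[15,25] -> miss, prune
      N11 x:[15,34] y:[25/2,16] z:[29,35] -> miss, prune

Summary -> nodes [0, 4, 1, 8, 6, 13, 7, 5, 9, 3, 11]; box-tests=11; leaf-entries=2; first=P16

== RESULT ==
2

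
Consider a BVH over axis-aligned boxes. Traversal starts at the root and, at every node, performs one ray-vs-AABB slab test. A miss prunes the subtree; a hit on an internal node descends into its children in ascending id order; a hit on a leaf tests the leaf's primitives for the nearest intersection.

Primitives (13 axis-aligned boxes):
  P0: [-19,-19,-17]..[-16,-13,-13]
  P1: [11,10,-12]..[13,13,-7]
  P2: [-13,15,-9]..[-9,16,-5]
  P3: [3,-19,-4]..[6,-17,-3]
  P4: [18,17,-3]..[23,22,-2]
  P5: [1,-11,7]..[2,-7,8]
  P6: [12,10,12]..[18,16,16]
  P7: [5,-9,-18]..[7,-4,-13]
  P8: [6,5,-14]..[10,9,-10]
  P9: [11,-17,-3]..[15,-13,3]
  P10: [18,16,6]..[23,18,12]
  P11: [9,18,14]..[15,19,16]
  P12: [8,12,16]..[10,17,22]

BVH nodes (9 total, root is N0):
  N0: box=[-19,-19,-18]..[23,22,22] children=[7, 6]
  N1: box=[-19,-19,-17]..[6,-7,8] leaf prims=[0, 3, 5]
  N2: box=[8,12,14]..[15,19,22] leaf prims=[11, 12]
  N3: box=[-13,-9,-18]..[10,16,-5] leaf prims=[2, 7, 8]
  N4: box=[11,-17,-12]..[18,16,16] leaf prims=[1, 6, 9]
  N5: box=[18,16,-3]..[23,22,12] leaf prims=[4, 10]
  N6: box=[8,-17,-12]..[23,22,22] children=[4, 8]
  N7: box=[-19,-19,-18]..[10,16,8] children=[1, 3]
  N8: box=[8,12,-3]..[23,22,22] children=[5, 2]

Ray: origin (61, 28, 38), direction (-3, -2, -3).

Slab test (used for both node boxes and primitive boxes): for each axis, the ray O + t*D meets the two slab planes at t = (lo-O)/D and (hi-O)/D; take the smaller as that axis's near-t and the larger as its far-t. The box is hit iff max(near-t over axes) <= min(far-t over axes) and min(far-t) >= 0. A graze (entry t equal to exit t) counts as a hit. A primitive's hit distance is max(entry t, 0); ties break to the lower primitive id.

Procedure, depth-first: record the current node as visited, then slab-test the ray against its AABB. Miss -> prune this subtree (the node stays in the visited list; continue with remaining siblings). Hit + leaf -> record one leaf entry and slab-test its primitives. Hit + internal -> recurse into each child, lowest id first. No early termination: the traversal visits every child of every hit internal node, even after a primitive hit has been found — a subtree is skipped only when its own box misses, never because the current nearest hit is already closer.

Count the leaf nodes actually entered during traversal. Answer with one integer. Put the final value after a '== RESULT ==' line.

Trace the traversal:
N0 x:[38/3,80/3] y:[3,47/2] z:[16/3,56/3] -> hit [38/3,56/3], descend [6, 7]
  N6 x:[38/3,53/3] y:[3,45/2] z:[16/3,50/3] -> hit [38/3,50/3], descend [4, 8]
    N4 x:[43/3,50/3] y:[6,45/2] z:[22/3,50/3] -> hit [43/3,50/3] leaf, test {P1(miss), P6(miss), P9(miss)}
    N8 x:[38/3,53/3] y:[3,8] z:[16/3,41/3] -> miss, prune
  N7 x:[17,80/3] y:[6,47/2] z:[10,56/3] -> hit [17,56/3], descend [1, 3]
    N1 x:[55/3,80/3] y:[35/2,47/2] z:[10,55/3] -> hit [55/3,55/3] leaf, test {P0(miss), P3(miss), P5(miss)}
    N3 x:[17,74/3] y:[6,37/2] z:[43/3,56/3] -> hit [17,37/2] leaf, test {P2(miss), P7@t=18, P8(miss)}

Summary -> nodes [0, 6, 4, 8, 7, 1, 3]; box-tests=7; leaf-entries=3; first=P7

== RESULT ==
3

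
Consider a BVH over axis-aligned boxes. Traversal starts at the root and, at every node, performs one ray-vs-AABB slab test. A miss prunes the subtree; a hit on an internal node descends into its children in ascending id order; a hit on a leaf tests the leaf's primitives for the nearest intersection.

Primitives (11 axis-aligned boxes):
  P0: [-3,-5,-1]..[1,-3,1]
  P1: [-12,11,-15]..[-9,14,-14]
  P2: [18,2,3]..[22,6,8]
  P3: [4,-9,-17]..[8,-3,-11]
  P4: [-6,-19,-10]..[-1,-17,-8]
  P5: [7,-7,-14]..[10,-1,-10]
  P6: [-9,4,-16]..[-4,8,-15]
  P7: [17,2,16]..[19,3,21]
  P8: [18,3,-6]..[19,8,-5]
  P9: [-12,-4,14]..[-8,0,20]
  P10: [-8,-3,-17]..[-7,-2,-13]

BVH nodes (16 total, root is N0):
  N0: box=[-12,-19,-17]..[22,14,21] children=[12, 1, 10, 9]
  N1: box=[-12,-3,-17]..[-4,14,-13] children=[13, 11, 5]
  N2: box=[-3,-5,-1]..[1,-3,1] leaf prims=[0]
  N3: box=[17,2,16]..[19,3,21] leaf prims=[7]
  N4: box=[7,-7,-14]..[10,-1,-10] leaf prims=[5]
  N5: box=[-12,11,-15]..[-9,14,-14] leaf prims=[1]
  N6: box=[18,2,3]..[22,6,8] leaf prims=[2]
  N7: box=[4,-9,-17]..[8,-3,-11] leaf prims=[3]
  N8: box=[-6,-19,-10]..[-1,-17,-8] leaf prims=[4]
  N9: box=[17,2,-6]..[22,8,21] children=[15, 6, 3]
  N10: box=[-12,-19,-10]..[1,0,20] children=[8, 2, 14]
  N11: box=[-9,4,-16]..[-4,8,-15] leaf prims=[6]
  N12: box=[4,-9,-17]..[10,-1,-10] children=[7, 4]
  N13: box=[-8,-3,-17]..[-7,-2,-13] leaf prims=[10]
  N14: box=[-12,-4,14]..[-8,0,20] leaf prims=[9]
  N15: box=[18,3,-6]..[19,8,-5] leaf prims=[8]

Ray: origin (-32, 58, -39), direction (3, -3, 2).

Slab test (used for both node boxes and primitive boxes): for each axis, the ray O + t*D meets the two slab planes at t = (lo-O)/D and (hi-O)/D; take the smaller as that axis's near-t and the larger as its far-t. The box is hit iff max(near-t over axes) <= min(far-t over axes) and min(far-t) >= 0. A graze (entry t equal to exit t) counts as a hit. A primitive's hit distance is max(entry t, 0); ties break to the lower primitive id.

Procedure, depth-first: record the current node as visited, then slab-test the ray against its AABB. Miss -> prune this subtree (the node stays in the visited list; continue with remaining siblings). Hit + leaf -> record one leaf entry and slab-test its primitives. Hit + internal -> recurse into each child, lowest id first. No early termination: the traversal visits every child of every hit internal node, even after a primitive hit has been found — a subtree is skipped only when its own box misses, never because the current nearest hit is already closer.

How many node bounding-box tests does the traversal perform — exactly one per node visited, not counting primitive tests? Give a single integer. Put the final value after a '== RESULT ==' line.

Walk:
N0 x:[20/3,18] y:[44/3,77/3] z:[11,30] -> hit [44/3,18], descend [1, 9, 10, 12]
  N1 x:[20/3,28/3] y:[44/3,61/3] z:[11,13] -> miss, prune
  N9 x:[49/3,18] y:[50/3,56/3] z:[33/2,30] -> hit [50/3,18], descend [3, 6, 15]
    N3 x:[49/3,17] y:[55/3,56/3] z:[55/2,30] -> miss, prune
    N6 x:[50/3,18] y:[52/3,56/3] z:[21,47/2] -> miss, prune
    N15 x:[50/3,17] y:[50/3,55/3] z:[33/2,17] -> hit [50/3,17] leaf, test {P8@t=50/3}
  N10 x:[20/3,11] y:[58/3,77/3] z:[29/2,59/2] -> miss, prune
  N12 x:[12,14] y:[59/3,67/3] z:[11,29/2] -> miss, prune

Visited [0, 1, 9, 3, 6, 15, 10, 12]. Tests: 8 box, 1 leaf. Nearest: P8.

== RESULT ==
8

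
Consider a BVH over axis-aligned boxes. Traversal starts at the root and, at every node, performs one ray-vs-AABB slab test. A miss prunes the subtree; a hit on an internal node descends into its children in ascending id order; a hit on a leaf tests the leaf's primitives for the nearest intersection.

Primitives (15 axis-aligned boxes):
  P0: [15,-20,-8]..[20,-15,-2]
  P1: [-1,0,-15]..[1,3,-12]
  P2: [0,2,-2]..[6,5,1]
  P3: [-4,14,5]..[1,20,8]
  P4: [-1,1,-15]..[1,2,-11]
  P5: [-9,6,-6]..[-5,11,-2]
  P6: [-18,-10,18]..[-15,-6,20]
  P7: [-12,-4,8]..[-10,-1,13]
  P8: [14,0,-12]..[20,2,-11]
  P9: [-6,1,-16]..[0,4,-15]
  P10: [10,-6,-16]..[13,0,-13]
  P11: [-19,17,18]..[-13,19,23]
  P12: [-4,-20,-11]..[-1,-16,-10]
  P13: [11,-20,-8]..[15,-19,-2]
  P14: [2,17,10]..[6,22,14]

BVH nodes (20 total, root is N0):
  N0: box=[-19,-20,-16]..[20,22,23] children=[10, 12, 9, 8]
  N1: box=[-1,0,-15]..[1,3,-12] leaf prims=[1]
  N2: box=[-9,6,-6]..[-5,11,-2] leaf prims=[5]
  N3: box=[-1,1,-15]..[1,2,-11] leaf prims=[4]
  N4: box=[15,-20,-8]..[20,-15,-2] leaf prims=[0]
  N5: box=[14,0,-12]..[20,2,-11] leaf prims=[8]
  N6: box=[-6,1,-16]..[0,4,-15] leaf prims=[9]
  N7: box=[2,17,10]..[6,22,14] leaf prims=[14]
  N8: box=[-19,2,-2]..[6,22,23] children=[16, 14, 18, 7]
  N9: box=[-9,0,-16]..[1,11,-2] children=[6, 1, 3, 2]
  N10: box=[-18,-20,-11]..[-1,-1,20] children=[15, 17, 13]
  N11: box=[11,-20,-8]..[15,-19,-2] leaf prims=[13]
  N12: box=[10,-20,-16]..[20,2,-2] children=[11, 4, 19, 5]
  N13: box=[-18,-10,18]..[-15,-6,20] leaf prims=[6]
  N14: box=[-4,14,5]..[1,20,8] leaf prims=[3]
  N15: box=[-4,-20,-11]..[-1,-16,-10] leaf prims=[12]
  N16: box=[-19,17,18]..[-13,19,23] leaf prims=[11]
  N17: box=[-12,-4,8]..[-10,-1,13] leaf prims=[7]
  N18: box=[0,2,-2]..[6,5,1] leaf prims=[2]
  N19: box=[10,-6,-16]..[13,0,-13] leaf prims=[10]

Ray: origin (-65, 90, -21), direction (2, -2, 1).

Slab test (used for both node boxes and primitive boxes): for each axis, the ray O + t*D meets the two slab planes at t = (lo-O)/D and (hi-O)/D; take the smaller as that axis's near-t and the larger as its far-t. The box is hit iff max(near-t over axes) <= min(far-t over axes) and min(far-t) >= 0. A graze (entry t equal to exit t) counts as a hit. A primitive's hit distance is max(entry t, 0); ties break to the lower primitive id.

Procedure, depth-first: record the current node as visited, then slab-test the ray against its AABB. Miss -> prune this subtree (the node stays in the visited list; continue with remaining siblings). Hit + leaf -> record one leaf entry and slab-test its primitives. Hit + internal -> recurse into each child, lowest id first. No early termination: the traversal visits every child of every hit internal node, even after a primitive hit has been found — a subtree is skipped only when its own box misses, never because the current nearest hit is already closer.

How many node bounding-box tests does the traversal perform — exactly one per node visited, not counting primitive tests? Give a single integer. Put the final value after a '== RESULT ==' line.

Trace the traversal:
N0 x:[23,85/2] y:[34,55] z:[5,44] -> hit [34,85/2], descend [8, 9, 10, 12]
  N8 x:[23,71/2] y:[34,44] z:[19,44] -> hit [34,71/2], descend [7, 14, 16, 18]
    N7 x:[67/2,71/2] y:[34,73/2] z:[31,35] -> hit [34,35] leaf, test {P14@t=34}
    N14 x:[61/2,33] y:[35,38] z:[26,29] -> miss, prune
    N16 x:[23,26] y:[71/2,73/2] z:[39,44] -> miss, prune
    N18 x:[65/2,71/2] y:[85/2,44] z:[19,22] -> miss, prune
  N9 x:[28,33] y:[79/2,45] z:[5,19] -> miss, prune
  N10 x:[47/2,32] y:[91/2,55] z:[10,41] -> miss, prune
  N12 x:[75/2,85/2] y:[44,55] z:[5,19] -> miss, prune

9 AABB tests over nodes [0, 8, 7, 14, 16, 18, 9, 10, 12]; 1 leaf entered; closest P14.

== RESULT ==
9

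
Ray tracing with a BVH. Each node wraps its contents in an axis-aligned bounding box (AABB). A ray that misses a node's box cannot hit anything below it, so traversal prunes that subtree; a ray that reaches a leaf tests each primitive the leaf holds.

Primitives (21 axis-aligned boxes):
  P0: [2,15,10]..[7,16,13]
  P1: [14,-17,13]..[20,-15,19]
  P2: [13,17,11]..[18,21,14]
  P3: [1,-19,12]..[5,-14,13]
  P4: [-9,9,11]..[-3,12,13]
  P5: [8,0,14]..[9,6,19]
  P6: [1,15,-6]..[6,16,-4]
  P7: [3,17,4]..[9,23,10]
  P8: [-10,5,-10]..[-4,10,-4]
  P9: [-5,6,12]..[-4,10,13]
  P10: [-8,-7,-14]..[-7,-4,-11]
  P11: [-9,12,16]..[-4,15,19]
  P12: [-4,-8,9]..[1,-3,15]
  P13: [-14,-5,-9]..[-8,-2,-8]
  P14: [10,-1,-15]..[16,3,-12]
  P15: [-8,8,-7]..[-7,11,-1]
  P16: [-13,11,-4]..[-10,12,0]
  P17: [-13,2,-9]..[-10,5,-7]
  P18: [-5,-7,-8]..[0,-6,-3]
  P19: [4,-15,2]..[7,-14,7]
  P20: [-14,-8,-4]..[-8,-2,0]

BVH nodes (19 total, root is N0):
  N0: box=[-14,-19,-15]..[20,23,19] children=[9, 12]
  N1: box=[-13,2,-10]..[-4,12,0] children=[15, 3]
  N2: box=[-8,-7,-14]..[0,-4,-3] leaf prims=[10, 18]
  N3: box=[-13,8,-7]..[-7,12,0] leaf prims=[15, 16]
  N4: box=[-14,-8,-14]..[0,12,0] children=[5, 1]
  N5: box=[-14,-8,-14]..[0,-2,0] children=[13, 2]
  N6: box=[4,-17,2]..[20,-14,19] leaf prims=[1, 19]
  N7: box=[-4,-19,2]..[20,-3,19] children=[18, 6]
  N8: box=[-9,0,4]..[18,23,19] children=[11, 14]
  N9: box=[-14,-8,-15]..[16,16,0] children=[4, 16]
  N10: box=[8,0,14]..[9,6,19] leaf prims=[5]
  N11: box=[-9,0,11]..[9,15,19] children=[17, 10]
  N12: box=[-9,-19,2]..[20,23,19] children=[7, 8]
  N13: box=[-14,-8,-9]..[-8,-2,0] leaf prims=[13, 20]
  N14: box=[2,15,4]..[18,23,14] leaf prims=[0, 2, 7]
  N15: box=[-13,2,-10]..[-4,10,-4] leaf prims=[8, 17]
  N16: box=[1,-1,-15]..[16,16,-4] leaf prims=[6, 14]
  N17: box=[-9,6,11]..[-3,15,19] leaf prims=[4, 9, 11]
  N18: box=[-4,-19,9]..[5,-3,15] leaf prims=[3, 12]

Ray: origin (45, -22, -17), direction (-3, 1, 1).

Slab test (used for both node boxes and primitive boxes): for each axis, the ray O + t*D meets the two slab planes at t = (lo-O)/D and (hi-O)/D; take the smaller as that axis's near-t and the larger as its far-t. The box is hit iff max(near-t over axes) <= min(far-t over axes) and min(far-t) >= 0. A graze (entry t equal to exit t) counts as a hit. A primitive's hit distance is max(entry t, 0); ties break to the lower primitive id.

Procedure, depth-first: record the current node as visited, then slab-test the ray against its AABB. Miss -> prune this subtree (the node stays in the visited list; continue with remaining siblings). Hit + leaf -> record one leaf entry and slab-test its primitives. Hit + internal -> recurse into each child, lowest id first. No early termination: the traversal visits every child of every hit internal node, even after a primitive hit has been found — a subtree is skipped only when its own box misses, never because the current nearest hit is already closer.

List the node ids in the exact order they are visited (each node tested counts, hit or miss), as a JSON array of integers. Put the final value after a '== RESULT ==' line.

Walk:
N0 x:[25/3,59/3] y:[3,45] z:[2,36] -> hit [25/3,59/3], descend [9, 12]
  N9 x:[29/3,59/3] y:[14,38] z:[2,17] -> hit [14,17], descend [4, 16]
    N4 x:[15,59/3] y:[14,34] z:[3,17] -> hit [15,17], descend [1, 5]
      N1 x:[49/3,58/3] y:[24,34] z:[7,17] -> miss, prune
      N5 x:[15,59/3] y:[14,20] z:[3,17] -> hit [15,17], descend [2, 13]
        N2 x:[15,53/3] y:[15,18] z:[3,14] -> miss, prune
        N13 x:[53/3,59/3] y:[14,20] z:[8,17] -> miss, prune
    N16 x:[29/3,44/3] y:[21,38] z:[2,13] -> miss, prune
  N12 x:[25/3,18] y:[3,45] z:[19,36] -> miss, prune

order=[0, 9, 4, 1, 5, 2, 13, 16, 12]  |boxes|=9  |leaves|=0  hit=miss

== RESULT ==
[0, 9, 4, 1, 5, 2, 13, 16, 12]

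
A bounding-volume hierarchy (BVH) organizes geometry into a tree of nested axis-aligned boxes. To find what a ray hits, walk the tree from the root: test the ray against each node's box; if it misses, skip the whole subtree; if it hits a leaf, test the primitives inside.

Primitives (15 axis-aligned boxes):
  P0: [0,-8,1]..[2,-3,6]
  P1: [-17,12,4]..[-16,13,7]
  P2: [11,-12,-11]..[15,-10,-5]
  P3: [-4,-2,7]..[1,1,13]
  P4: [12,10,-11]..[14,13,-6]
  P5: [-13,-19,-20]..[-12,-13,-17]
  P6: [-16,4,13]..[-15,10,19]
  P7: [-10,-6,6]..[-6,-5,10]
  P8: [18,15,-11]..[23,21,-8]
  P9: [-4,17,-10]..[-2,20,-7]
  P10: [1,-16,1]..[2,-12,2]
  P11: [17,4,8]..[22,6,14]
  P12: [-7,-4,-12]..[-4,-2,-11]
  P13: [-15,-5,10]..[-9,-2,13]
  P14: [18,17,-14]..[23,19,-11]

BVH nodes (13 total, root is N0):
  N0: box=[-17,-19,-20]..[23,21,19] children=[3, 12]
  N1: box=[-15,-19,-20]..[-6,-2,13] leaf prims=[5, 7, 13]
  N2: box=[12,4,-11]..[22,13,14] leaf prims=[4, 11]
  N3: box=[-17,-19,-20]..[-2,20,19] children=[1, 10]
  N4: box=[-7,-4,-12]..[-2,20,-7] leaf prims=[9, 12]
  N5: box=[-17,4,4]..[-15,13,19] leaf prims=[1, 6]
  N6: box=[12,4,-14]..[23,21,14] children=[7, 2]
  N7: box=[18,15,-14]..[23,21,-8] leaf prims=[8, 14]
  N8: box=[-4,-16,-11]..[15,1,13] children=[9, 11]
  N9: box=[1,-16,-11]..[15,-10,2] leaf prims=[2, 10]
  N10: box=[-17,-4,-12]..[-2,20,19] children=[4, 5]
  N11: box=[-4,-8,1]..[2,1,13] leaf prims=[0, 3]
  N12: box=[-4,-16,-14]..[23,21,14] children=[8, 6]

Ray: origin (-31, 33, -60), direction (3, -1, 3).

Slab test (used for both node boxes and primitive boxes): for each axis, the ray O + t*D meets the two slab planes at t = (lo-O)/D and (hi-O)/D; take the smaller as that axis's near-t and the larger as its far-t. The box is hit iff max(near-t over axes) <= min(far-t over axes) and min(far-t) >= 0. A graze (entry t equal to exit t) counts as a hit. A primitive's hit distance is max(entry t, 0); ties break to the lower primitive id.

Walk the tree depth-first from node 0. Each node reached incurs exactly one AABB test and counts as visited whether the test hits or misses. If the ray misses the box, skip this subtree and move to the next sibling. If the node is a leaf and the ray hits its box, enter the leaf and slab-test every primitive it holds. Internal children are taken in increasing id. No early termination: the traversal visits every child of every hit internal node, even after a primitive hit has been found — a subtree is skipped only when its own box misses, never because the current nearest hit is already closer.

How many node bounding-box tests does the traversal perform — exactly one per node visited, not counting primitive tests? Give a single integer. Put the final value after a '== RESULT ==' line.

Traverse from the root:
N0 x:[14/3,18] y:[12,52] z:[40/3,79/3] -> hit [40/3,18], descend [3, 12]
  N3 x:[14/3,29/3] y:[13,52] z:[40/3,79/3] -> miss, prune
  N12 x:[9,18] y:[12,49] z:[46/3,74/3] -> hit [46/3,18], descend [6, 8]
    N6 x:[43/3,18] y:[12,29] z:[46/3,74/3] -> hit [46/3,18], descend [2, 7]
      N2 x:[43/3,53/3] y:[20,29] z:[49/3,74/3] -> miss, prune
      N7 x:[49/3,18] y:[12,18] z:[46/3,52/3] -> hit [49/3,52/3] leaf, test {P8@t=49/3, P14(miss)}
    N8 x:[9,46/3] y:[32,49] z:[49/3,73/3] -> miss, prune

7 AABB tests over nodes [0, 3, 12, 6, 2, 7, 8]; 1 leaf entered; closest P8.

== RESULT ==
7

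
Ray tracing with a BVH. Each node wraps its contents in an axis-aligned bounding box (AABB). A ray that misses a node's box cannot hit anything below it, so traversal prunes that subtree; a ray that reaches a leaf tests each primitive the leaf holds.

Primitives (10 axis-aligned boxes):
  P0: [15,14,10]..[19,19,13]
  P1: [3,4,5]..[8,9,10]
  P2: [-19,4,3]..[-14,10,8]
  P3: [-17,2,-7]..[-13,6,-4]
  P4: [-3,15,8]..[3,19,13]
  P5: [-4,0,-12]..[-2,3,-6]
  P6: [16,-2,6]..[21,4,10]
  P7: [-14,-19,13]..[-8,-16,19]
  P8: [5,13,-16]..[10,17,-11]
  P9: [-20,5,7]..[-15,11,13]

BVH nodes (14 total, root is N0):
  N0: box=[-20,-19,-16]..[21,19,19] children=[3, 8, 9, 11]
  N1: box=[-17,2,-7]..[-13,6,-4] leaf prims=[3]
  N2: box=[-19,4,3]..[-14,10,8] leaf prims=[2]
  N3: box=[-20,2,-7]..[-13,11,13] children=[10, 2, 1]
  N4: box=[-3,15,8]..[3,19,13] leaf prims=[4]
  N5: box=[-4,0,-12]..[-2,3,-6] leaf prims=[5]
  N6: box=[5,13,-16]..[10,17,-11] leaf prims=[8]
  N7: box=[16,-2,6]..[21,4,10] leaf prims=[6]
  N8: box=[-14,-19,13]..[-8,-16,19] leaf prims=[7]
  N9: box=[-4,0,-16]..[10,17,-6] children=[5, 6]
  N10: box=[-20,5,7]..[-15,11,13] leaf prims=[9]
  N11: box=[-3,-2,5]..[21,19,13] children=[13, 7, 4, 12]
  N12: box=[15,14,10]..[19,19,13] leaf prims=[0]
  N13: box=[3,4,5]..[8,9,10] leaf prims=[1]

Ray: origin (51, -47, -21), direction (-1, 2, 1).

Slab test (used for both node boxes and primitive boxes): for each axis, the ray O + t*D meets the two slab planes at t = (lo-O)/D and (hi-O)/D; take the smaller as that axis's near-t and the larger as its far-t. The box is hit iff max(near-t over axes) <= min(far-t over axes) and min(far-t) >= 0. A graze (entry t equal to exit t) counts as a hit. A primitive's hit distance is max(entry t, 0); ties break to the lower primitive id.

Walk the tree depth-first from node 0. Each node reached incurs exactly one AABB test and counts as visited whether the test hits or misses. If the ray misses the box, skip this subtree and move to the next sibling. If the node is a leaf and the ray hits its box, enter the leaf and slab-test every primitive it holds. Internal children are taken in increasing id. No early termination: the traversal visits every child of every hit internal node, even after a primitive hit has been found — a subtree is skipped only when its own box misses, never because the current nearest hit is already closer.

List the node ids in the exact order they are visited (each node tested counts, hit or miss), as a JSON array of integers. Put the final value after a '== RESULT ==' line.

Walk:
N0 x:[30,71] y:[14,33] z:[5,40] -> hit [30,33], descend [3, 8, 9, 11]
  N3 x:[64,71] y:[49/2,29] z:[14,34] -> miss, prune
  N8 x:[59,65] y:[14,31/2] z:[34,40] -> miss, prune
  N9 x:[41,55] y:[47/2,32] z:[5,15] -> miss, prune
  N11 x:[30,54] y:[45/2,33] z:[26,34] -> hit [30,33], descend [4, 7, 12, 13]
    N4 x:[48,54] y:[31,33] z:[29,34] -> miss, prune
    N7 x:[30,35] y:[45/2,51/2] z:[27,31] -> miss, prune
    N12 x:[32,36] y:[61/2,33] z:[31,34] -> hit [32,33] leaf, test {P0@t=32}
    N13 x:[43,48] y:[51/2,28] z:[26,31] -> miss, prune

order=[0, 3, 8, 9, 11, 4, 7, 12, 13]  |boxes|=9  |leaves|=1  hit=P0

== RESULT ==
[0, 3, 8, 9, 11, 4, 7, 12, 13]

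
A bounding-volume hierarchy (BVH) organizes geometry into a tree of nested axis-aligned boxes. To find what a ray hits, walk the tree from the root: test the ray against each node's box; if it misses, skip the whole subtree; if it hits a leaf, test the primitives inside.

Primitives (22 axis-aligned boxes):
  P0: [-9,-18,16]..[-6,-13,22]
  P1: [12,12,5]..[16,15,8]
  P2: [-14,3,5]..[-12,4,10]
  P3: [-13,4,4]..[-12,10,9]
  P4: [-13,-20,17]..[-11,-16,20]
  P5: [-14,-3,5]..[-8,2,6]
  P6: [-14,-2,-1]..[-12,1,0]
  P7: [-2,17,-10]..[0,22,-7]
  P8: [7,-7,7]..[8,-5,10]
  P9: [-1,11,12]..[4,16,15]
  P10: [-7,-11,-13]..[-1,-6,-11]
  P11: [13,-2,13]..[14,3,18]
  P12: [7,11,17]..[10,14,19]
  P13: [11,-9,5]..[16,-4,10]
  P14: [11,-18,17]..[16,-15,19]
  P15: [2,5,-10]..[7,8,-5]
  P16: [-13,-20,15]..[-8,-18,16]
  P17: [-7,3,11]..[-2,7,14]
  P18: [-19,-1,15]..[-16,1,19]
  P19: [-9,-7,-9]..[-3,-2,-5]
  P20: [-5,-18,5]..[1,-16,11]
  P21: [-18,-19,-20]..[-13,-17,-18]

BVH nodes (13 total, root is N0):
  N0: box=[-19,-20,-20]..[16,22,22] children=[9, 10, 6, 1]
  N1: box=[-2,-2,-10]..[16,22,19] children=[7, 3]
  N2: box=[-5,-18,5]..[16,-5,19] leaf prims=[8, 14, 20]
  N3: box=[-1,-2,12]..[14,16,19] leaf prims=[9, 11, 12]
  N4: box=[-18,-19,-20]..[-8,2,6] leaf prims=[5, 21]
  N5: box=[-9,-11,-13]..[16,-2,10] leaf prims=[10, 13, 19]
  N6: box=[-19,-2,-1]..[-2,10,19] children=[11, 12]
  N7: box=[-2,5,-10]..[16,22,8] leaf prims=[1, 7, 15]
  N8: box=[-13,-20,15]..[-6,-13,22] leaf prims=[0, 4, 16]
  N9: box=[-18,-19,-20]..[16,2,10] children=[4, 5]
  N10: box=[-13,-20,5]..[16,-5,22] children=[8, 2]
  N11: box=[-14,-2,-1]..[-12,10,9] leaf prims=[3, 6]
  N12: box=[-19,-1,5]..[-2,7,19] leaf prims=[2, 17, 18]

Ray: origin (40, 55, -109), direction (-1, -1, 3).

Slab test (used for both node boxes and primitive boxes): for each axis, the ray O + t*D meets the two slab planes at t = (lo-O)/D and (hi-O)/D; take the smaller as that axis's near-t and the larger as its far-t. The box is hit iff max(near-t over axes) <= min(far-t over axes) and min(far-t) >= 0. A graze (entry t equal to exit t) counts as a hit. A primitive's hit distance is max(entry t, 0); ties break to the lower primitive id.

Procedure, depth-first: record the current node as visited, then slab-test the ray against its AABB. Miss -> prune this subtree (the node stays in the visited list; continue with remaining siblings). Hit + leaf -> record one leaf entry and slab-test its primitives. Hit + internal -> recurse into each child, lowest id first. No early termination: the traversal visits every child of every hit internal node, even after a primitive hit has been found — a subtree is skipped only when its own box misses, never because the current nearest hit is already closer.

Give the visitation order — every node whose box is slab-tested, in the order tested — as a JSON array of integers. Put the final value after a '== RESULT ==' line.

Walk:
N0 x:[24,59] y:[33,75] z:[89/3,131/3] -> hit [33,131/3], descend [1, 6, 9, 10]
  N1 x:[24,42] y:[33,57] z:[33,128/3] -> hit [33,42], descend [3, 7]
    N3 x:[26,41] y:[39,57] z:[121/3,128/3] -> hit [121/3,41] leaf, test {P9@t=121/3, P11(miss), P12(miss)}
    N7 x:[24,42] y:[33,50] z:[33,39] -> hit [33,39] leaf, test {P1(miss), P7(miss), P15(miss)}
  N6 x:[42,59] y:[45,57] z:[36,128/3] -> miss, prune
  N9 x:[24,58] y:[53,74] z:[89/3,119/3] -> miss, prune
  N10 x:[24,53] y:[60,75] z:[38,131/3] -> miss, prune

7 AABB tests over nodes [0, 1, 3, 7, 6, 9, 10]; 2 leaves entered; closest P9.

== RESULT ==
[0, 1, 3, 7, 6, 9, 10]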